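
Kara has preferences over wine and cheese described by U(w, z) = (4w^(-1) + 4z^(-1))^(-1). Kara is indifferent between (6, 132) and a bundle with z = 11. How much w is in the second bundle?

w = 12

U depends on (w, z) only through S = 4w^(-1) + 4z^(-1), so equal utility means equal S. At (6, 132): S = 23/33.
With z = 11: 4·11^(-1) = 4/11, so 4w^(-1) = 23/33 − 4/11 = 1/3, i.e. w^(-1) = 1/12.
Hence w = 1/(1/12) = 12.
Check: U(12, 11) = 1.4348.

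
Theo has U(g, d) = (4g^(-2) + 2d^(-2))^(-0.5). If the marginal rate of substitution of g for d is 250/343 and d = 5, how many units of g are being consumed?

For CES with ρ = -2, MRS = (4/2)·(d/g)^3.
Setting (4/2)·(5/g)^3 = 250/343 gives (5/g)^3 = 125/343, so 5/g = 5/7 and g = 7.

g = 7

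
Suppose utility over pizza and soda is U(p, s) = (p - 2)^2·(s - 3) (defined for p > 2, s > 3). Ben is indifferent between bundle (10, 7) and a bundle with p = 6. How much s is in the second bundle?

s = 19

U(10, 7) = 256.
Set U(6, s) = 256 and solve.
With p = 6: (6 − 2)^2 = 16, so (s − 3) = 256/16 = 16.
So s = 3 + 16 = 19.
Check: U(6, 19) = 256.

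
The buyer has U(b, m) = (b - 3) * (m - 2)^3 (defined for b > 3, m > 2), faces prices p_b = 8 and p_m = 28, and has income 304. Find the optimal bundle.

MU_b = (m−2)^3, MU_m = 3·(b−3)·(m−2)^2.
MRS = (1/3)·(m−2)/(b−3).
Tangency: set MRS = p_b/p_m = 8/28 = 2/7.
So (1/3)·(m − 2)/(b − 3) = 2/7, i.e. (m − 2) = (6/7)·(b − 3).
Rewrite the budget in excess-of-subsistence terms: 8·(b − 3) + 28·(m − 2) = 304 − 8·3 − 28·2 = 224.
Substituting, 32·(b − 3) = 224, so b − 3 = 7 and b* = 10.
Then m − 2 = (6/7)·7 = 6, so m* = 8.

b* = 10, m* = 8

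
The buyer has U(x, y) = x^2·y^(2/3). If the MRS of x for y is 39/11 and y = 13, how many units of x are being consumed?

MU_x = 2·x·y^(2/3) and MU_y = 2/3·x^2·y^(-1/3).
MRS = MU_x/MU_y = (3)·y/x.
Substitute y = 13: MRS = 39/x. Setting 39/x = 39/11 gives x = 39/(39/11) = 11.

x = 11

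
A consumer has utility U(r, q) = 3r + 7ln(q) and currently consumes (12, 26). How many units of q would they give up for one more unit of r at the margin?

MU_r = 3, MU_q = 7/q.
MRS = 3 ÷ (7/q).
At (12, 26): MRS = 78/7.
That is, one extra unit of r is worth 78/7 units of q at the margin.

MRS = 78/7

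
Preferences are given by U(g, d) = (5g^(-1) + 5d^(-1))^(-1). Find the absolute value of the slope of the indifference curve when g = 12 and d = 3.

For CES with ρ = -1, MRS = (d/g)^2.
At (12, 3): MRS = 1/16.
So at (12, 3) the consumer would give up 1/16 units of d for one more unit of g.

MRS = 1/16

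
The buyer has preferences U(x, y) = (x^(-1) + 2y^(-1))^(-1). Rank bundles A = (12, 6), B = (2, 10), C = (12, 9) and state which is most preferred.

Bundle C

Evaluate utility at each bundle:
U(A) = 2.400.
U(B) = 1.429.
U(C) = 3.273.
Highest utility is C, so C ≻ A ≻ B.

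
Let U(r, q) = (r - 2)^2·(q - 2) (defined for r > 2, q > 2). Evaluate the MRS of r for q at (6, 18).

MRS = 8

MU_r = 2·(r−2)·(q−2), MU_q = (r−2)^2.
MRS = (2/1)·(q−2)/(r−2).
At (6, 18): MRS = 8.
The indifference curve has slope −8 at this bundle.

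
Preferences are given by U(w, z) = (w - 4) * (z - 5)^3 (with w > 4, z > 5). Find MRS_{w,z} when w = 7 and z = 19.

MRS = 14/9

MU_w = (z−5)^3, MU_z = 3·(w−4)·(z−5)^2.
MRS = (1/3)·(z−5)/(w−4).
At (7, 19): MRS = 14/9.
The indifference curve has slope −14/9 at this bundle.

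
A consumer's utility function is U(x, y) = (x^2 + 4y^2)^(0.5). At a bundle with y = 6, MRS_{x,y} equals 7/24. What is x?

For CES with ρ = 2, MRS = (1/4)·(y/x)^(-1).
Setting (1/4)·(6/x)^(-1) = 7/24 gives (6/x)^(-1) = 7/6, so 6/x = 6/7 and x = 7.

x = 7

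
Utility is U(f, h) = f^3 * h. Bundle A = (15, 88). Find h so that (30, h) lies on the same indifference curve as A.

U(15, 88) = 297000.
Set U(30, h) = 297000 and solve.
With f = 30: 30^3 = 27000, so h = 297000/27000 = 11.
Check: U(30, 11) = 297000.

h = 11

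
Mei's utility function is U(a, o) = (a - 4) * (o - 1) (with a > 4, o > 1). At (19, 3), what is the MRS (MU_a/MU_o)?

MU_a = (o−1), MU_o = (a−4).
MRS = (o−1)/(a−4).
At (19, 3): MRS = 2/15.
So at (19, 3) the consumer would give up 2/15 units of o for one more unit of a.

MRS = 2/15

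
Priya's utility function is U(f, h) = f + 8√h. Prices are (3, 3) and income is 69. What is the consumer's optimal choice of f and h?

f* = 7, h* = 16

MU_f = 1, MU_h = 8/(2√h).
MRS = 1 ÷ (8/(2√h)).
Tangency: set MRS = p_f/p_h = 3/3 = 1.
MRS depends only on h: 0.25·√h = 1 ⇒ √h = 1/0.25 = 4 ⇒ h* = 16.
From the budget, 3·f = 69 − 3·16 = 21, so f* = 7.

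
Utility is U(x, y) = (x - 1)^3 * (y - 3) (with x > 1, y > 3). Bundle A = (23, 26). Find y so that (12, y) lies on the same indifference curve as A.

y = 187

U(23, 26) = 244904.
Set U(12, y) = 244904 and solve.
With x = 12: (12 − 1)^3 = 1331, so (y − 3) = 244904/1331 = 184.
So y = 3 + 184 = 187.
Check: U(12, 187) = 244904.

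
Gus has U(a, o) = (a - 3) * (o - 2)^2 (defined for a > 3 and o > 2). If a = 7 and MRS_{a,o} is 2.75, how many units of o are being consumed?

MU_a = (o−2)^2, MU_o = 2·(a−3)·(o−2).
MRS = (1/2)·(o−2)/(a−3).
Substitute a = 7: MRS = (o − 2)/8. Setting this equal to 2.75 gives o − 2 = 2.75·8 = 22, so o = 24.

o = 24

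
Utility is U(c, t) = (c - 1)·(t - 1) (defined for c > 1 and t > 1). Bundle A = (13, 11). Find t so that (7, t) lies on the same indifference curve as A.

t = 21

U(13, 11) = 120.
Set U(7, t) = 120 and solve.
With c = 7: (7 − 1) = 6, so (t − 1) = 120/6 = 20.
So t = 1 + 20 = 21.
Check: U(7, 21) = 120.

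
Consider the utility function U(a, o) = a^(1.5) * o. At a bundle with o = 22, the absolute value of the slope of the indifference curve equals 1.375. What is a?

MU_a = 1.5·√a·o and MU_o = a^(1.5).
MRS = MU_a/MU_o = (1.5)·o/a.
Substitute o = 22: MRS = 33/a. Setting 33/a = 1.375 gives a = 33/1.375 = 24.

a = 24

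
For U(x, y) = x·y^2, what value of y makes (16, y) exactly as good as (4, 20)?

y = 10

U(4, 20) = 1600.
Set U(16, y) = 1600 and solve.
With x = 16: y^2 = 1600/16 = 100; taking the square root, y = 10.
Check: U(16, 10) = 1600.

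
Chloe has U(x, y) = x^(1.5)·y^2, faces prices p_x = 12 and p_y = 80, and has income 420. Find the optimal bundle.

x* = 15, y* = 3

MU_x = 1.5·√x·y^2 and MU_y = 2·x^(1.5)·y.
MRS = MU_x/MU_y = (0.75)·y/x.
Tangency: set MRS = p_x/p_y = 12/80 = 0.15.
So (0.75)·y/x = 0.15, i.e. y = 0.2·x.
Substitute into the budget 12·x + 80·y = 420: 28·x = 420, so x* = 15.
Then y* = 0.2·15 = 3.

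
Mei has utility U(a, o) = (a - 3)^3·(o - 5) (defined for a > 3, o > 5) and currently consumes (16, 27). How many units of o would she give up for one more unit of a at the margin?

MU_a = 3·(a−3)^2·(o−5), MU_o = (a−3)^3.
MRS = (3/1)·(o−5)/(a−3).
At (16, 27): MRS = 66/13.
That is, one extra unit of a is worth 66/13 units of o at the margin.

MRS = 66/13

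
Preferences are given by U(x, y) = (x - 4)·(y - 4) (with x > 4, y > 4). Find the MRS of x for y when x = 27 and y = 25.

MU_x = (y−4), MU_y = (x−4).
MRS = (y−4)/(x−4).
At (27, 25): MRS = 21/23.
The indifference curve has slope −21/23 at this bundle.

MRS = 21/23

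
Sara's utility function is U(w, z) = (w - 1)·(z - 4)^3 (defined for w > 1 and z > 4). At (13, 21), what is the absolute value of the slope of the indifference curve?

MRS = 17/36

MU_w = (z−4)^3, MU_z = 3·(w−1)·(z−4)^2.
MRS = (1/3)·(z−4)/(w−1).
At (13, 21): MRS = 17/36.
That is, one extra unit of w is worth 17/36 units of z at the margin.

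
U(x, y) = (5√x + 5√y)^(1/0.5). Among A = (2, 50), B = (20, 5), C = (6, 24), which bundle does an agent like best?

Evaluate utility at each bundle:
U(A) = 1800.000.
U(B) = 1125.000.
U(C) = 1350.000.
Highest utility is A, so A ≻ C ≻ B.

Bundle A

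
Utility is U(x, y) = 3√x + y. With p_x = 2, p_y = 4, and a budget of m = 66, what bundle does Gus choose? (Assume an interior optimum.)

MU_x = 3/(2√x), MU_y = 1.
MRS = 3/(2√x) ÷ 1.
Tangency: set MRS = p_x/p_y = 2/4 = 0.5.
MRS depends only on x: 1.5/√x = 0.5 ⇒ √x = 1.5/0.5 = 3 ⇒ x* = 9.
From the budget, 4·y = 66 − 2·9 = 48, so y* = 12.

x* = 9, y* = 12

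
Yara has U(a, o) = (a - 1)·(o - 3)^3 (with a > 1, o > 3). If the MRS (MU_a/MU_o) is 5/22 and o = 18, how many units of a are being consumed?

MU_a = (o−3)^3, MU_o = 3·(a−1)·(o−3)^2.
MRS = (1/3)·(o−3)/(a−1).
Substitute o = 18: MRS = 5/(a − 1). Setting this equal to 5/22 gives a − 1 = 5/(5/22) = 22, so a = 23.

a = 23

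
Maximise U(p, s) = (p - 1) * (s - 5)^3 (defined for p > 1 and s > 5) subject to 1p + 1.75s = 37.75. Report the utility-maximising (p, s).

MU_p = (s−5)^3, MU_s = 3·(p−1)·(s−5)^2.
MRS = (1/3)·(s−5)/(p−1).
Tangency: set MRS = p_p/p_s = 1/1.75 = 4/7.
So (1/3)·(s − 5)/(p − 1) = 4/7, i.e. (s − 5) = (12/7)·(p − 1).
Rewrite the budget in excess-of-subsistence terms: 1·(p − 1) + 1.75·(s − 5) = 37.75 − 1·1 − 1.75·5 = 28.
Substituting, 4·(p − 1) = 28, so p − 1 = 7 and p* = 8.
Then s − 5 = (12/7)·7 = 12, so s* = 17.

p* = 8, s* = 17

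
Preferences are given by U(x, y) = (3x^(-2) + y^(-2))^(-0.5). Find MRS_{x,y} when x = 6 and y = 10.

MRS = 125/9

For CES with ρ = -2, MRS = (3/1)·(y/x)^3.
At (6, 10): MRS = 125/9.
The indifference curve has slope −125/9 at this bundle.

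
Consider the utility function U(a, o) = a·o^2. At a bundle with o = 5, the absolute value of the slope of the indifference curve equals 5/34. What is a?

MU_a = o^2 and MU_o = 2·a·o.
MRS = MU_a/MU_o = (1/2)·o/a.
Substitute o = 5: MRS = 2.5/a. Setting 2.5/a = 5/34 gives a = 2.5/(5/34) = 17.

a = 17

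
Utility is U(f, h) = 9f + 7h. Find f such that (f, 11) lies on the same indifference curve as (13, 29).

U(13, 29) = 320.
Set U(f, 11) = 320 and solve.
9f + 7·11 = 320 ⇒ 9f = 243 ⇒ f = 27.
Check: U(27, 11) = 320.

f = 27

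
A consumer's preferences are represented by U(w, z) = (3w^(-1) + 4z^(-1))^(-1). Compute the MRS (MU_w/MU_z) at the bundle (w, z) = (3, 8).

For CES with ρ = -1, MRS = (3/4)·(z/w)^2.
At (3, 8): MRS = 16/3.
That is, one extra unit of w is worth 16/3 units of z at the margin.

MRS = 16/3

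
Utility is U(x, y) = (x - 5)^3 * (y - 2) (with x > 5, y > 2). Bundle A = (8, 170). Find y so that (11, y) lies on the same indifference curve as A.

y = 23

U(8, 170) = 4536.
Set U(11, y) = 4536 and solve.
With x = 11: (11 − 5)^3 = 216, so (y − 2) = 4536/216 = 21.
So y = 2 + 21 = 23.
Check: U(11, 23) = 4536.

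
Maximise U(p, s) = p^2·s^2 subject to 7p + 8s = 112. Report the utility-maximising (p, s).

p* = 8, s* = 7

MU_p = 2·p·s^2 and MU_s = 2·p^2·s.
MRS = MU_p/MU_s = s/p.
Tangency: set MRS = p_p/p_s = 7/8 = 0.875.
So s/p = 0.875, i.e. s = 0.875·p.
Substitute into the budget 7·p + 8·s = 112: 14·p = 112, so p* = 8.
Then s* = 0.875·8 = 7.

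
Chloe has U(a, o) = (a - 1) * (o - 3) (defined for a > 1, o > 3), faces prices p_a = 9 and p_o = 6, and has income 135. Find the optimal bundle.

a* = 7, o* = 12

MU_a = (o−3), MU_o = (a−1).
MRS = (o−3)/(a−1).
Tangency: set MRS = p_a/p_o = 9/6 = 1.5.
So (o − 3)/(a − 1) = 1.5, i.e. (o − 3) = 1.5·(a − 1).
Rewrite the budget in excess-of-subsistence terms: 9·(a − 1) + 6·(o − 3) = 135 − 9·1 − 6·3 = 108.
Substituting, 18·(a − 1) = 108, so a − 1 = 6 and a* = 7.
Then o − 3 = 1.5·6 = 9, so o* = 12.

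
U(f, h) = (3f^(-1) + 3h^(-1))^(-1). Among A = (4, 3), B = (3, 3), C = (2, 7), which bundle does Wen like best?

Evaluate utility at each bundle:
U(A) = 0.571.
U(B) = 0.500.
U(C) = 0.519.
Highest utility is A, so A ≻ C ≻ B.

Bundle A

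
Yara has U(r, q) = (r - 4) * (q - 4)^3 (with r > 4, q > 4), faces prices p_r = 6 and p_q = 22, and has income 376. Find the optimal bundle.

MU_r = (q−4)^3, MU_q = 3·(r−4)·(q−4)^2.
MRS = (1/3)·(q−4)/(r−4).
Tangency: set MRS = p_r/p_q = 6/22 = 3/11.
So (1/3)·(q − 4)/(r − 4) = 3/11, i.e. (q − 4) = (9/11)·(r − 4).
Rewrite the budget in excess-of-subsistence terms: 6·(r − 4) + 22·(q − 4) = 376 − 6·4 − 22·4 = 264.
Substituting, 24·(r − 4) = 264, so r − 4 = 11 and r* = 15.
Then q − 4 = (9/11)·11 = 9, so q* = 13.

r* = 15, q* = 13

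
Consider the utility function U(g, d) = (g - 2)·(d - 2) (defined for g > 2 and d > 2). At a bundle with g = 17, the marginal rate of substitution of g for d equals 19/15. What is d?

d = 21

MU_g = (d−2), MU_d = (g−2).
MRS = (d−2)/(g−2).
Substitute g = 17: MRS = (d − 2)/15. Setting this equal to 19/15 gives d − 2 = (19/15)·15 = 19, so d = 21.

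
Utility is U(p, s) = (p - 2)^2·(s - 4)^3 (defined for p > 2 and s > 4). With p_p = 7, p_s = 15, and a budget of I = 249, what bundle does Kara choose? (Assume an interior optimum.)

p* = 12, s* = 11

MU_p = 2·(p−2)·(s−4)^3, MU_s = 3·(p−2)^2·(s−4)^2.
MRS = (2/3)·(s−4)/(p−2).
Tangency: set MRS = p_p/p_s = 7/15.
So (2/3)·(s − 4)/(p − 2) = 7/15, i.e. (s − 4) = 0.7·(p − 2).
Rewrite the budget in excess-of-subsistence terms: 7·(p − 2) + 15·(s − 4) = 249 − 7·2 − 15·4 = 175.
Substituting, 17.5·(p − 2) = 175, so p − 2 = 10 and p* = 12.
Then s − 4 = 0.7·10 = 7, so s* = 11.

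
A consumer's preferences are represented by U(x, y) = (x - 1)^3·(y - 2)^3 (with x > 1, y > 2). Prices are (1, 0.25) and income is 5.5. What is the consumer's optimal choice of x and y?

MU_x = 3·(x−1)^2·(y−2)^3, MU_y = 3·(x−1)^3·(y−2)^2.
MRS = (y−2)/(x−1).
Tangency: set MRS = p_x/p_y = 1/0.25 = 4.
So (y − 2)/(x − 1) = 4, i.e. (y − 2) = 4·(x − 1).
Rewrite the budget in excess-of-subsistence terms: 1·(x − 1) + 0.25·(y − 2) = 5.5 − 1·1 − 0.25·2 = 4.
Substituting, 2·(x − 1) = 4, so x − 1 = 2 and x* = 3.
Then y − 2 = 4·2 = 8, so y* = 10.

x* = 3, y* = 10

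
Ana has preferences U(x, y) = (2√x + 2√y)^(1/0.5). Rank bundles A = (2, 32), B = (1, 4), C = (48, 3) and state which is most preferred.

Evaluate utility at each bundle:
U(A) = 200.000.
U(B) = 36.000.
U(C) = 300.000.
Highest utility is C, so C ≻ A ≻ B.

Bundle C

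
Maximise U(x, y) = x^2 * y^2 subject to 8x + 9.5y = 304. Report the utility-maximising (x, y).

x* = 19, y* = 16

MU_x = 2·x·y^2 and MU_y = 2·x^2·y.
MRS = MU_x/MU_y = y/x.
Tangency: set MRS = p_x/p_y = 8/9.5 = 16/19.
So y/x = 16/19, i.e. y = (16/19)·x.
Substitute into the budget 8·x + 9.5·y = 304: 16·x = 304, so x* = 19.
Then y* = (16/19)·19 = 16.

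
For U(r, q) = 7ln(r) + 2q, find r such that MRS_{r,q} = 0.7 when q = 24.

r = 5

MU_r = 7/r, MU_q = 2.
MRS = 7/r ÷ 2.
MRS depends only on r: 3.5/r = 0.7 ⇒ r = 3.5/0.7 = 5.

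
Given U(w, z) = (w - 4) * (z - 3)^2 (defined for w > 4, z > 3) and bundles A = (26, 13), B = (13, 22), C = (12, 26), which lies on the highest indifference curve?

Bundle C

Evaluate utility at each bundle:
U(A) = 2200.
U(B) = 3249.
U(C) = 4232.
Highest utility is C, so C ≻ B ≻ A.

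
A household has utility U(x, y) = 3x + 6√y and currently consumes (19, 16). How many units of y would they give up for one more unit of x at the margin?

MU_x = 3, MU_y = 6/(2√y).
MRS = 3 ÷ (6/(2√y)).
At (19, 16): MRS = 4.
That is, one extra unit of x is worth 4 units of y at the margin.

MRS = 4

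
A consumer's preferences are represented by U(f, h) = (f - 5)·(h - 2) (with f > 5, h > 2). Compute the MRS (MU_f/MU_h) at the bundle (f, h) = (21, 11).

MU_f = (h−2), MU_h = (f−5).
MRS = (h−2)/(f−5).
At (21, 11): MRS = 9/16.
That is, one extra unit of f is worth 9/16 units of h at the margin.

MRS = 9/16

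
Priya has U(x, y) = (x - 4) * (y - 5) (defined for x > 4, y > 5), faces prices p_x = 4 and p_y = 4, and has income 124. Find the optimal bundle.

x* = 15, y* = 16

MU_x = (y−5), MU_y = (x−4).
MRS = (y−5)/(x−4).
Tangency: set MRS = p_x/p_y = 4/4 = 1.
So (y − 5)/(x − 4) = 1, i.e. (y − 5) = (x − 4).
Rewrite the budget in excess-of-subsistence terms: 4·(x − 4) + 4·(y − 5) = 124 − 4·4 − 4·5 = 88.
Substituting, 8·(x − 4) = 88, so x − 4 = 11 and x* = 15.
Then y − 5 = 11, so y* = 16.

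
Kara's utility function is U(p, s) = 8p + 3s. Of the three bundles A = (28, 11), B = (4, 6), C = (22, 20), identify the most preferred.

Bundle A

Evaluate utility at each bundle:
U(A) = 257.
U(B) = 50.
U(C) = 236.
Highest utility is A, so A ≻ C ≻ B.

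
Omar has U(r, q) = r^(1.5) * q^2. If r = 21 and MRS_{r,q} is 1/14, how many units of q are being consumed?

q = 2

MU_r = 1.5·√r·q^2 and MU_q = 2·r^(1.5)·q.
MRS = MU_r/MU_q = (0.75)·q/r.
Substitute r = 21: MRS = q/28. Setting q/28 = 1/14 gives q = (1/14)·28 = 2.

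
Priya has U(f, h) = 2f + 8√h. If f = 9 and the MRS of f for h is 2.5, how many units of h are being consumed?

MU_f = 2, MU_h = 8/(2√h).
MRS = 2 ÷ (8/(2√h)).
MRS depends only on h: 0.5·√h = 2.5 ⇒ √h = 2.5/0.5 = 5 ⇒ h = 25.

h = 25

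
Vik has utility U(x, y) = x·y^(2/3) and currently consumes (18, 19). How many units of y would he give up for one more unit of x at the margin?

MRS = 19/12

MU_x = y^(2/3) and MU_y = 2/3·x·y^(-1/3).
MRS = MU_x/MU_y = (1.5)·y/x.
At (18, 19): MRS = 19/12.
That is, one extra unit of x is worth 19/12 units of y at the margin.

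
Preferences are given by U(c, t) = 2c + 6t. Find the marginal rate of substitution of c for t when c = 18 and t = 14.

MRS = 1/3

MU_c = 2, MU_t = 6, so MRS = 2/6 = 1/3 at every bundle.
At (18, 14): MRS = 1/3.
So at (18, 14) the consumer would give up 1/3 units of t for one more unit of c.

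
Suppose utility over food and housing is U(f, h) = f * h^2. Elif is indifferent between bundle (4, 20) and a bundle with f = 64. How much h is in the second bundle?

h = 5

U(4, 20) = 1600.
Set U(64, h) = 1600 and solve.
With f = 64: h^2 = 1600/64 = 25; taking the square root, h = 5.
Check: U(64, 5) = 1600.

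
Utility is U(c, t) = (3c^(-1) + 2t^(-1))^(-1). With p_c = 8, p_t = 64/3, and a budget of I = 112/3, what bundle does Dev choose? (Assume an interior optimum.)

For CES with ρ = -1, MRS = (3/2)·(t/c)^2.
Tangency: set MRS = p_c/p_t = 8/(64/3) = 0.375.
So (t/c)^2 = 0.25; taking the square root, t/c = 0.5, i.e. t = 0.5·c.
Substitute into the budget 8·c + (64/3)·t = 112/3: (56/3)·c = 112/3, so c* = 2 and t* = 0.5·2 = 1.

c* = 2, t* = 1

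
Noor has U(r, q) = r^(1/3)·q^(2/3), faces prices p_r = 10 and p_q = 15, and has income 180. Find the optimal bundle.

r* = 6, q* = 8

MU_r = 1/3·r^(-2/3)·q^(2/3) and MU_q = 2/3·r^(1/3)·q^(-1/3).
MRS = MU_r/MU_q = (0.5)·q/r.
Tangency: set MRS = p_r/p_q = 10/15 = 2/3.
So (0.5)·q/r = 2/3, i.e. q = (4/3)·r.
Substitute into the budget 10·r + 15·q = 180: 30·r = 180, so r* = 6.
Then q* = (4/3)·6 = 8.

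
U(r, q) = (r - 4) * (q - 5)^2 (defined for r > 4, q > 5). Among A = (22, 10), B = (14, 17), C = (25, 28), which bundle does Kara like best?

Bundle C

Evaluate utility at each bundle:
U(A) = 450.
U(B) = 1440.
U(C) = 11109.
Highest utility is C, so C ≻ B ≻ A.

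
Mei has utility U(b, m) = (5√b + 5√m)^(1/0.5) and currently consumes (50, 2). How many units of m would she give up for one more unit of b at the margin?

MRS = 0.2

For CES with ρ = 0.5, MRS = √(m/b).
At (50, 2): MRS = 0.2.
That is, one extra unit of b is worth 0.2 units of m at the margin.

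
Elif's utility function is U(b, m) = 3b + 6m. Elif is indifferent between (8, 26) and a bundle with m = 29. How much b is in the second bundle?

b = 2

U(8, 26) = 180.
Set U(b, 29) = 180 and solve.
3b + 6·29 = 180 ⇒ 3b = 6 ⇒ b = 2.
Check: U(2, 29) = 180.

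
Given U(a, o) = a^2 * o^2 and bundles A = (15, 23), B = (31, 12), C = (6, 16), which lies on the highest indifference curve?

Evaluate utility at each bundle:
U(A) = 119025.
U(B) = 138384.
U(C) = 9216.
Highest utility is B, so B ≻ A ≻ C.

Bundle B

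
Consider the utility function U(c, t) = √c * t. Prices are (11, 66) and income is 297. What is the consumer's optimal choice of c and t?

c* = 9, t* = 3

MU_c = 0.5·c^(-0.5)·t and MU_t = √c.
MRS = MU_c/MU_t = (0.5)·t/c.
Tangency: set MRS = p_c/p_t = 11/66 = 1/6.
So (0.5)·t/c = 1/6, i.e. t = (1/3)·c.
Substitute into the budget 11·c + 66·t = 297: 33·c = 297, so c* = 9.
Then t* = (1/3)·9 = 3.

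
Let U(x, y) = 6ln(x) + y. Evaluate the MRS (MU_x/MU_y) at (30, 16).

MRS = 0.2

MU_x = 6/x, MU_y = 1.
MRS = 6/x ÷ 1.
At (30, 16): MRS = 0.2.
So at (30, 16) the consumer would give up 0.2 units of y for one more unit of x.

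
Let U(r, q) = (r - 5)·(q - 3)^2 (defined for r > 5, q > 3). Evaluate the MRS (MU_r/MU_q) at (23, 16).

MRS = 13/36

MU_r = (q−3)^2, MU_q = 2·(r−5)·(q−3).
MRS = (1/2)·(q−3)/(r−5).
At (23, 16): MRS = 13/36.
The indifference curve has slope −13/36 at this bundle.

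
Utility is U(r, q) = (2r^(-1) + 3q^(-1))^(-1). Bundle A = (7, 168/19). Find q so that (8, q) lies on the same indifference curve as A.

U depends on (r, q) only through S = 2r^(-1) + 3q^(-1), so equal utility means equal S. At (7, 168/19): S = 0.625.
With r = 8: 2·8^(-1) = 0.25, so 3q^(-1) = 0.625 − 0.25 = 0.375, i.e. q^(-1) = 0.125.
Hence q = 1/0.125 = 8.
Check: U(8, 8) = 1.6.

q = 8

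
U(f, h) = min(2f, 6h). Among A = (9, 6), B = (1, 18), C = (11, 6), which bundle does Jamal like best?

Bundle C

Evaluate utility at each bundle:
U(A) = 18.
U(B) = 2.
U(C) = 22.
Highest utility is C, so C ≻ A ≻ B.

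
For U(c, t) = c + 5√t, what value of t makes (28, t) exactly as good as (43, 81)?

t = 144

U(43, 81) = 88.
Set U(28, t) = 88 and solve.
With c = 28: 5√t = 88 − 28 = 60, so √t = 12 and t = 144.
Check: U(28, 144) = 88.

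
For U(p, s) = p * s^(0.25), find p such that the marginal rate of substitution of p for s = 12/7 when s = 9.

p = 21

MU_p = s^(0.25) and MU_s = 0.25·p·s^(-0.75).
MRS = MU_p/MU_s = (4)·s/p.
Substitute s = 9: MRS = 36/p. Setting 36/p = 12/7 gives p = 36/(12/7) = 21.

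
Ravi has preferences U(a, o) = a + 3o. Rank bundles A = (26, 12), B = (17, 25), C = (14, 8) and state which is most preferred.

Bundle B

Evaluate utility at each bundle:
U(A) = 62.
U(B) = 92.
U(C) = 38.
Highest utility is B, so B ≻ A ≻ C.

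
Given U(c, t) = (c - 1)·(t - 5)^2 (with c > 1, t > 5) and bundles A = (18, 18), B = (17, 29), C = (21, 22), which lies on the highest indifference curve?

Bundle B

Evaluate utility at each bundle:
U(A) = 2873.
U(B) = 9216.
U(C) = 5780.
Highest utility is B, so B ≻ C ≻ A.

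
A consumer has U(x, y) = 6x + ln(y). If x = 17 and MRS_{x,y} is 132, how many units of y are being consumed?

y = 22

MU_x = 6, MU_y = 1/y.
MRS = 6 ÷ (1/y).
MRS depends only on y: 6·y = 132 ⇒ y = 132/6 = 22.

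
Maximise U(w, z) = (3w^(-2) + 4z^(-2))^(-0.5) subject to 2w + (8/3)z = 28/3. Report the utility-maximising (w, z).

For CES with ρ = -2, MRS = (3/4)·(z/w)^3.
Tangency: set MRS = p_w/p_z = 2/(8/3) = 0.75.
So (z/w)^3 = 1; taking the cube root, z/w = 1, i.e. z = w.
Substitute into the budget 2·w + (8/3)·z = 28/3: (14/3)·w = 28/3, so w* = 2 and z* = 2.

w* = 2, z* = 2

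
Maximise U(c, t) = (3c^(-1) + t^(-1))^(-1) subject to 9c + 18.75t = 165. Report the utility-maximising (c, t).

c* = 10, t* = 4

For CES with ρ = -1, MRS = (3/1)·(t/c)^2.
Tangency: set MRS = p_c/p_t = 9/18.75 = 12/25.
So (t/c)^2 = 4/25; taking the square root, t/c = 0.4, i.e. t = 0.4·c.
Substitute into the budget 9·c + 18.75·t = 165: 16.5·c = 165, so c* = 10 and t* = 0.4·10 = 4.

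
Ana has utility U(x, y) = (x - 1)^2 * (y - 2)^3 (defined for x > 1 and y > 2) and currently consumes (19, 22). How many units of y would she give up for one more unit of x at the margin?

MRS = 20/27

MU_x = 2·(x−1)·(y−2)^3, MU_y = 3·(x−1)^2·(y−2)^2.
MRS = (2/3)·(y−2)/(x−1).
At (19, 22): MRS = 20/27.
That is, one extra unit of x is worth 20/27 units of y at the margin.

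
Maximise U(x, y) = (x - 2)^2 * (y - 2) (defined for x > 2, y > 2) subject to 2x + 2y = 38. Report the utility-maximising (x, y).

x* = 12, y* = 7

MU_x = 2·(x−2)·(y−2), MU_y = (x−2)^2.
MRS = (2/1)·(y−2)/(x−2).
Tangency: set MRS = p_x/p_y = 2/2 = 1.
So (2/1)·(y − 2)/(x − 2) = 1, i.e. (y − 2) = 0.5·(x − 2).
Rewrite the budget in excess-of-subsistence terms: 2·(x − 2) + 2·(y − 2) = 38 − 2·2 − 2·2 = 30.
Substituting, 3·(x − 2) = 30, so x − 2 = 10 and x* = 12.
Then y − 2 = 0.5·10 = 5, so y* = 7.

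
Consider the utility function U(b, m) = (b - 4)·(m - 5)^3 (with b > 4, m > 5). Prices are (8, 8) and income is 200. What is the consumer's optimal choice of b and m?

MU_b = (m−5)^3, MU_m = 3·(b−4)·(m−5)^2.
MRS = (1/3)·(m−5)/(b−4).
Tangency: set MRS = p_b/p_m = 8/8 = 1.
So (1/3)·(m − 5)/(b − 4) = 1, i.e. (m − 5) = 3·(b − 4).
Rewrite the budget in excess-of-subsistence terms: 8·(b − 4) + 8·(m − 5) = 200 − 8·4 − 8·5 = 128.
Substituting, 32·(b − 4) = 128, so b − 4 = 4 and b* = 8.
Then m − 5 = 3·4 = 12, so m* = 17.

b* = 8, m* = 17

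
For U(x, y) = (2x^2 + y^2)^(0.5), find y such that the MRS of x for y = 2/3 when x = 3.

For CES with ρ = 2, MRS = (2/1)·(y/x)^(-1).
Setting (2/1)·(y/3)^(-1) = 2/3 gives (y/3)^(-1) = 1/3, so y/3 = 3 and y = 9.

y = 9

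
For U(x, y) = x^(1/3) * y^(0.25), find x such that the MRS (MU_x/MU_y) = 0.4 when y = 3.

MU_x = 1/3·x^(-2/3)·y^(0.25) and MU_y = 0.25·x^(1/3)·y^(-0.75).
MRS = MU_x/MU_y = (4/3)·y/x.
Substitute y = 3: MRS = 4/x. Setting 4/x = 0.4 gives x = 4/0.4 = 10.

x = 10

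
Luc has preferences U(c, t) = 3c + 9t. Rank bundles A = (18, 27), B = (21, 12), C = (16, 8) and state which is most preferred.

Bundle A

Evaluate utility at each bundle:
U(A) = 297.
U(B) = 171.
U(C) = 120.
Highest utility is A, so A ≻ B ≻ C.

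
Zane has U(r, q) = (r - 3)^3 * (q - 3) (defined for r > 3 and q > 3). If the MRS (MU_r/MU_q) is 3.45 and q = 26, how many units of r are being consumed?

MU_r = 3·(r−3)^2·(q−3), MU_q = (r−3)^3.
MRS = (3/1)·(q−3)/(r−3).
Substitute q = 26: MRS = 69/(r − 3). Setting this equal to 3.45 gives r − 3 = 69/3.45 = 20, so r = 23.

r = 23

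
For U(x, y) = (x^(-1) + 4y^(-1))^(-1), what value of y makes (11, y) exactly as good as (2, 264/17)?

y = 6

U depends on (x, y) only through S = x^(-1) + 4y^(-1), so equal utility means equal S. At (2, 264/17): S = 25/33.
With x = 11: 11^(-1) = 1/11, so 4y^(-1) = 25/33 − 1/11 = 2/3, i.e. y^(-1) = 1/6.
Hence y = 1/(1/6) = 6.
Check: U(11, 6) = 1.32.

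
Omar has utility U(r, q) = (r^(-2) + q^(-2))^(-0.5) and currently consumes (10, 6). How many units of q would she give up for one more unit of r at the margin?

For CES with ρ = -2, MRS = (q/r)^3.
At (10, 6): MRS = 27/125.
So at (10, 6) the consumer would give up 27/125 units of q for one more unit of r.

MRS = 27/125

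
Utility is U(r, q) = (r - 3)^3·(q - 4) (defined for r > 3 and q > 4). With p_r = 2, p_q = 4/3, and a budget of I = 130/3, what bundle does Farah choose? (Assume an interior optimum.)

r* = 15, q* = 10

MU_r = 3·(r−3)^2·(q−4), MU_q = (r−3)^3.
MRS = (3/1)·(q−4)/(r−3).
Tangency: set MRS = p_r/p_q = 2/(4/3) = 1.5.
So (3/1)·(q − 4)/(r − 3) = 1.5, i.e. (q − 4) = 0.5·(r − 3).
Rewrite the budget in excess-of-subsistence terms: 2·(r − 3) + (4/3)·(q − 4) = 130/3 − 2·3 − (4/3)·4 = 32.
Substituting, (8/3)·(r − 3) = 32, so r − 3 = 12 and r* = 15.
Then q − 4 = 0.5·12 = 6, so q* = 10.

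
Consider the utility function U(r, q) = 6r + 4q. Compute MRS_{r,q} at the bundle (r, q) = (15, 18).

MRS = 1.5

MU_r = 6, MU_q = 4, so MRS = 6/4 = 1.5 at every bundle.
At (15, 18): MRS = 1.5.
That is, one extra unit of r is worth 1.5 units of q at the margin.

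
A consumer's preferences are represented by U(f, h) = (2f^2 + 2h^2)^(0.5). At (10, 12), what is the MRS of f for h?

MRS = 5/6

For CES with ρ = 2, MRS = (h/f)^(-1).
At (10, 12): MRS = 5/6.
So at (10, 12) the consumer would give up 5/6 units of h for one more unit of f.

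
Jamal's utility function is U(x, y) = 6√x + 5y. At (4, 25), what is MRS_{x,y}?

MRS = 0.3

MU_x = 6/(2√x), MU_y = 5.
MRS = 6/(2√x) ÷ 5.
At (4, 25): MRS = 0.3.
The indifference curve has slope −0.3 at this bundle.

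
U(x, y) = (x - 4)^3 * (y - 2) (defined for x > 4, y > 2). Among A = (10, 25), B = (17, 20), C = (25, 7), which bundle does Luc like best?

Evaluate utility at each bundle:
U(A) = 4968.
U(B) = 39546.
U(C) = 46305.
Highest utility is C, so C ≻ B ≻ A.

Bundle C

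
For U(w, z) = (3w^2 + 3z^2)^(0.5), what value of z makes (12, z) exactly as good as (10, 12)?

U depends on (w, z) only through S = 3w^2 + 3z^2, so equal utility means equal S. At (10, 12): S = 732.
With w = 12: 3·12^2 = 432, so 3z^2 = 732 − 432 = 300, i.e. z^2 = 100.
Hence z = √100 = 10.
Check: U(12, 10) = 27.0555.

z = 10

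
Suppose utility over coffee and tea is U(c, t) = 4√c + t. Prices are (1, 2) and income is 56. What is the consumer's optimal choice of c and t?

c* = 16, t* = 20

MU_c = 4/(2√c), MU_t = 1.
MRS = 4/(2√c) ÷ 1.
Tangency: set MRS = p_c/p_t = 1/2 = 0.5.
MRS depends only on c: 2/√c = 0.5 ⇒ √c = 2/0.5 = 4 ⇒ c* = 16.
From the budget, 2·t = 56 − 1·16 = 40, so t* = 20.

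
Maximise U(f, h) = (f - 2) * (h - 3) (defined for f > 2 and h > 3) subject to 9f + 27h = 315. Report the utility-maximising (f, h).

f* = 14, h* = 7

MU_f = (h−3), MU_h = (f−2).
MRS = (h−3)/(f−2).
Tangency: set MRS = p_f/p_h = 9/27 = 1/3.
So (h − 3)/(f − 2) = 1/3, i.e. (h − 3) = (1/3)·(f − 2).
Rewrite the budget in excess-of-subsistence terms: 9·(f − 2) + 27·(h − 3) = 315 − 9·2 − 27·3 = 216.
Substituting, 18·(f − 2) = 216, so f − 2 = 12 and f* = 14.
Then h − 3 = (1/3)·12 = 4, so h* = 7.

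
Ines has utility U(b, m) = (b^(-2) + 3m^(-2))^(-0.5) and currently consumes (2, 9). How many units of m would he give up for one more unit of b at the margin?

MRS = 30.375

For CES with ρ = -2, MRS = (1/3)·(m/b)^3.
At (2, 9): MRS = 30.375.
So at (2, 9) the consumer would give up 30.375 units of m for one more unit of b.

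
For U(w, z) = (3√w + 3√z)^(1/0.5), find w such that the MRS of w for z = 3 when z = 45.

For CES with ρ = 0.5, MRS = √(z/w).
Setting √(45/w) = 3 gives 45/w = 9 and w = 5.

w = 5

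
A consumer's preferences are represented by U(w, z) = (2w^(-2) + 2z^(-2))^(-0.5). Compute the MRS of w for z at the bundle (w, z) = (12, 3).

For CES with ρ = -2, MRS = (z/w)^3.
At (12, 3): MRS = 1/64.
So at (12, 3) the consumer would give up 1/64 units of z for one more unit of w.

MRS = 1/64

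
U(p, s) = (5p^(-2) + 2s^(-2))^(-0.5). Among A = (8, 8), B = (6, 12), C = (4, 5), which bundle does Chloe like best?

Bundle A

Evaluate utility at each bundle:
U(A) = 3.024.
U(B) = 2.558.
U(C) = 1.596.
Highest utility is A, so A ≻ B ≻ C.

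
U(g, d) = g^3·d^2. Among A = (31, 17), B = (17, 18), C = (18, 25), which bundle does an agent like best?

Bundle A

Evaluate utility at each bundle:
U(A) = 8609599.
U(B) = 1591812.
U(C) = 3645000.
Highest utility is A, so A ≻ C ≻ B.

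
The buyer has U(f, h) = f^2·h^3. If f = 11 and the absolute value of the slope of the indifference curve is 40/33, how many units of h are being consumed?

MU_f = 2·f·h^3 and MU_h = 3·f^2·h^2.
MRS = MU_f/MU_h = (2/3)·h/f.
Substitute f = 11: MRS = h/16.5. Setting h/16.5 = 40/33 gives h = (40/33)·16.5 = 20.

h = 20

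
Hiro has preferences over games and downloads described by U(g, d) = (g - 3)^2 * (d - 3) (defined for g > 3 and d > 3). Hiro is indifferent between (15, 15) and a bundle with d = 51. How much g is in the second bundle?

g = 9

U(15, 15) = 1728.
Set U(g, 51) = 1728 and solve.
With d = 51: (51 − 3) = 48, so (g − 3)^2 = 1728/48 = 36.
Taking the square root (with g > 3): g − 3 = 6, so g = 9.
Check: U(9, 51) = 1728.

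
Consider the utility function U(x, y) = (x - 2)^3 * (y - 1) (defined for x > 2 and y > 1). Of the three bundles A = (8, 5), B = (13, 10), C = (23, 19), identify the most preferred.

Bundle C

Evaluate utility at each bundle:
U(A) = 864.
U(B) = 11979.
U(C) = 166698.
Highest utility is C, so C ≻ B ≻ A.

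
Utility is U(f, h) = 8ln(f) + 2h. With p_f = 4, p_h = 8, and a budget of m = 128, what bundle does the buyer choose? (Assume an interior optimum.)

f* = 8, h* = 12

MU_f = 8/f, MU_h = 2.
MRS = 8/f ÷ 2.
Tangency: set MRS = p_f/p_h = 4/8 = 0.5.
MRS depends only on f: 4/f = 0.5 ⇒ f* = 4/0.5 = 8.
From the budget, 8·h = 128 − 4·8 = 96, so h* = 12.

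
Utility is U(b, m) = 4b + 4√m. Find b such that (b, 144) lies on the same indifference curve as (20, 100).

U(20, 100) = 120.
Set U(b, 144) = 120 and solve.
With m = 144: √144 = 12, so 4b = 120 − 4·12 = 72 and b = 18.
Check: U(18, 144) = 120.

b = 18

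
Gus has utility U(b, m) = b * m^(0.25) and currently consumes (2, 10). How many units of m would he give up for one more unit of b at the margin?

MRS = 20

MU_b = m^(0.25) and MU_m = 0.25·b·m^(-0.75).
MRS = MU_b/MU_m = (4)·m/b.
At (2, 10): MRS = 20.
The indifference curve has slope −20 at this bundle.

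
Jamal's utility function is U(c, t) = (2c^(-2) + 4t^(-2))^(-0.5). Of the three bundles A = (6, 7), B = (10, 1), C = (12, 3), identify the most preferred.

Evaluate utility at each bundle:
U(A) = 2.700.
U(B) = 0.499.
U(C) = 1.477.
Highest utility is A, so A ≻ C ≻ B.

Bundle A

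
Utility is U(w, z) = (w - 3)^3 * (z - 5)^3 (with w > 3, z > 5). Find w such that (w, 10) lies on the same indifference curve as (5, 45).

w = 19

U(5, 45) = 512000.
Set U(w, 10) = 512000 and solve.
With z = 10: (10 − 5)^3 = 125, so (w − 3)^3 = 512000/125 = 4096.
Taking the cube root (with w > 3): w − 3 = 16, so w = 19.
Check: U(19, 10) = 512000.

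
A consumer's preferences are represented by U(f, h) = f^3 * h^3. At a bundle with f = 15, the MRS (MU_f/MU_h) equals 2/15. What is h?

h = 2

MU_f = 3·f^2·h^3 and MU_h = 3·f^3·h^2.
MRS = MU_f/MU_h = h/f.
Substitute f = 15: MRS = h/15. Setting h/15 = 2/15 gives h = (2/15)·15 = 2.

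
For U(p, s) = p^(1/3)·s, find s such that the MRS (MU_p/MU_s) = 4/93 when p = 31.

MU_p = 1/3·p^(-2/3)·s and MU_s = p^(1/3).
MRS = MU_p/MU_s = (1/3)·s/p.
Substitute p = 31: MRS = s/93. Setting s/93 = 4/93 gives s = (4/93)·93 = 4.

s = 4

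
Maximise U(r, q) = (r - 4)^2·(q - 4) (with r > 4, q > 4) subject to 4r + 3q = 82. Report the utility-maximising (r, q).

MU_r = 2·(r−4)·(q−4), MU_q = (r−4)^2.
MRS = (2/1)·(q−4)/(r−4).
Tangency: set MRS = p_r/p_q = 4/3.
So (2/1)·(q − 4)/(r − 4) = 4/3, i.e. (q − 4) = (2/3)·(r − 4).
Rewrite the budget in excess-of-subsistence terms: 4·(r − 4) + 3·(q − 4) = 82 − 4·4 − 3·4 = 54.
Substituting, 6·(r − 4) = 54, so r − 4 = 9 and r* = 13.
Then q − 4 = (2/3)·9 = 6, so q* = 10.

r* = 13, q* = 10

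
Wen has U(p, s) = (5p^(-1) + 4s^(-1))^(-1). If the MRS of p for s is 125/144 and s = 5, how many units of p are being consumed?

For CES with ρ = -1, MRS = (5/4)·(s/p)^2.
Setting (5/4)·(5/p)^2 = 125/144 gives (5/p)^2 = 25/36, so 5/p = 5/6 and p = 6.

p = 6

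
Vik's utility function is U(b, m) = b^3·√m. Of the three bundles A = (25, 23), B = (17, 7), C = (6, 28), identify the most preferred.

Evaluate utility at each bundle:
U(A) = 74934.868.
U(B) = 12998.576.
U(C) = 1142.965.
Highest utility is A, so A ≻ B ≻ C.

Bundle A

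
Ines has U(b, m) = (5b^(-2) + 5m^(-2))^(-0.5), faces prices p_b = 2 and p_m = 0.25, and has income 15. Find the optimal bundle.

b* = 6, m* = 12

For CES with ρ = -2, MRS = (m/b)^3.
Tangency: set MRS = p_b/p_m = 2/0.25 = 8.
So (m/b)^3 = 8; taking the cube root, m/b = 2, i.e. m = 2·b.
Substitute into the budget 2·b + 0.25·m = 15: 2.5·b = 15, so b* = 6 and m* = 2·6 = 12.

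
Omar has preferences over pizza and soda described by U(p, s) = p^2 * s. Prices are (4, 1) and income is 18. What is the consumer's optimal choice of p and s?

p* = 3, s* = 6

MU_p = 2·p·s and MU_s = p^2.
MRS = MU_p/MU_s = (2/1)·s/p.
Tangency: set MRS = p_p/p_s = 4/1 = 4.
So (2/1)·s/p = 4, i.e. s = 2·p.
Substitute into the budget 4·p + 1·s = 18: 6·p = 18, so p* = 3.
Then s* = 2·3 = 6.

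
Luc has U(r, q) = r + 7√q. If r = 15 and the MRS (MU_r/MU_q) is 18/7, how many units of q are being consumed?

MU_r = 1, MU_q = 7/(2√q).
MRS = 1 ÷ (7/(2√q)).
MRS depends only on q: (2/7)·√q = 18/7 ⇒ √q = (18/7)/(2/7) = 9 ⇒ q = 81.

q = 81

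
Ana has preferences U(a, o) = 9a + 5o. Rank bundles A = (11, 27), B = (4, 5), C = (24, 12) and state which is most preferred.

Bundle C

Evaluate utility at each bundle:
U(A) = 234.
U(B) = 61.
U(C) = 276.
Highest utility is C, so C ≻ A ≻ B.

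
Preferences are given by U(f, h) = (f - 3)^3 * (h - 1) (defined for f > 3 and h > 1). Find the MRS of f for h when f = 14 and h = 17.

MU_f = 3·(f−3)^2·(h−1), MU_h = (f−3)^3.
MRS = (3/1)·(h−1)/(f−3).
At (14, 17): MRS = 48/11.
So at (14, 17) the consumer would give up 48/11 units of h for one more unit of f.

MRS = 48/11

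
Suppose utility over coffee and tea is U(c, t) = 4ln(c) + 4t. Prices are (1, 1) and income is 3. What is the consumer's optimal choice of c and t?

MU_c = 4/c, MU_t = 4.
MRS = 4/c ÷ 4.
Tangency: set MRS = p_c/p_t = 1/1 = 1.
MRS depends only on c: 1/c = 1 ⇒ c* = 1/1 = 1.
From the budget, 1·t = 3 − 1·1 = 2, so t* = 2.

c* = 1, t* = 2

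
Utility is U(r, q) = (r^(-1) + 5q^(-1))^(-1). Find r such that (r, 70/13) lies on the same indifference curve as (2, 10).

r = 14

U depends on (r, q) only through S = r^(-1) + 5q^(-1), so equal utility means equal S. At (2, 10): S = 1.
With q = 70/13: 5·(70/13)^(-1) = 13/14, so r^(-1) = 1 − 13/14 = 1/14.
Hence r = 1/(1/14) = 14.
Check: U(14, 70/13) = 1.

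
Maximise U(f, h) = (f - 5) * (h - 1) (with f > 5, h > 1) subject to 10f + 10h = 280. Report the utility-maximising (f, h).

f* = 16, h* = 12

MU_f = (h−1), MU_h = (f−5).
MRS = (h−1)/(f−5).
Tangency: set MRS = p_f/p_h = 10/10 = 1.
So (h − 1)/(f − 5) = 1, i.e. (h − 1) = (f − 5).
Rewrite the budget in excess-of-subsistence terms: 10·(f − 5) + 10·(h − 1) = 280 − 10·5 − 10·1 = 220.
Substituting, 20·(f − 5) = 220, so f − 5 = 11 and f* = 16.
Then h − 1 = 11, so h* = 12.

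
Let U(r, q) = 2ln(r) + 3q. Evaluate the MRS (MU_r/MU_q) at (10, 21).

MU_r = 2/r, MU_q = 3.
MRS = 2/r ÷ 3.
At (10, 21): MRS = 1/15.
So at (10, 21) the consumer would give up 1/15 units of q for one more unit of r.

MRS = 1/15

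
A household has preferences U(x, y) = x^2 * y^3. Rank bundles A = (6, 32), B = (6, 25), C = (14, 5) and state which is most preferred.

Bundle A

Evaluate utility at each bundle:
U(A) = 1179648.
U(B) = 562500.
U(C) = 24500.
Highest utility is A, so A ≻ B ≻ C.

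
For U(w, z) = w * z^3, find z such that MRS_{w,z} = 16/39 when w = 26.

MU_w = z^3 and MU_z = 3·w·z^2.
MRS = MU_w/MU_z = (1/3)·z/w.
Substitute w = 26: MRS = z/78. Setting z/78 = 16/39 gives z = (16/39)·78 = 32.

z = 32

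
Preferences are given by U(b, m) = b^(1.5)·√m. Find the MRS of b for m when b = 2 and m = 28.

MRS = 42

MU_b = 1.5·√b·√m and MU_m = 0.5·b^(1.5)·m^(-0.5).
MRS = MU_b/MU_m = (3)·m/b.
At (2, 28): MRS = 42.
So at (2, 28) the consumer would give up 42 units of m for one more unit of b.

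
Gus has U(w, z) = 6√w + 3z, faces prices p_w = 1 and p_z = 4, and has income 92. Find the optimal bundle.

w* = 16, z* = 19

MU_w = 6/(2√w), MU_z = 3.
MRS = 6/(2√w) ÷ 3.
Tangency: set MRS = p_w/p_z = 1/4 = 0.25.
MRS depends only on w: 1/√w = 0.25 ⇒ √w = 1/0.25 = 4 ⇒ w* = 16.
From the budget, 4·z = 92 − 1·16 = 76, so z* = 19.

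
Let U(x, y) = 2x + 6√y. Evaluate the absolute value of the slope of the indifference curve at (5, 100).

MU_x = 2, MU_y = 6/(2√y).
MRS = 2 ÷ (6/(2√y)).
At (5, 100): MRS = 20/3.
So at (5, 100) the consumer would give up 20/3 units of y for one more unit of x.

MRS = 20/3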